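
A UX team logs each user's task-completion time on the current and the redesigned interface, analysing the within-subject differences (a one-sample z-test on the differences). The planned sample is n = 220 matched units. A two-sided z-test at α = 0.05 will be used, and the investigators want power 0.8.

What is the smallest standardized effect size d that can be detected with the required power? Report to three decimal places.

Required noncentrality: δ = z_{0.025} + z_{0.20} = 1.960 + 0.842 = 2.802.
(Lower-tail contribution to power is negligible for δ > 0.)
δ = d·√n ⇒ d = δ/√n = 2.802/√220 = 0.1889.

d ≈ 0.189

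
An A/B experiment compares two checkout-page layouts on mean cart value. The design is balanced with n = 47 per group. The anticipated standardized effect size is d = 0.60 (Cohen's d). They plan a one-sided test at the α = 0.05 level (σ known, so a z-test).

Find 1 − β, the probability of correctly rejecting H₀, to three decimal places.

Noncentrality parameter: δ = d·√(n/2) = 0.60 × √(47/2) = 2.9086
Critical value for a one-sided test at α = 0.05: z_α = 1.645.
Power = Φ(δ − 1.645) = Φ(1.264) = 0.8968.

Power ≈ 0.897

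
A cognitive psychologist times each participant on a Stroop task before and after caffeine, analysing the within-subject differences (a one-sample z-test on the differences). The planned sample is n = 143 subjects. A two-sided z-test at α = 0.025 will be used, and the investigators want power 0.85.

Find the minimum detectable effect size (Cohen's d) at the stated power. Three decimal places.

Need Φ(δ − 2.241) = 0.85, so δ = 2.241 + 1.036 = 3.278.
(The second rejection-region term Φ(−δ − z_{α/2}) is negligible and dropped.)
δ = d·√n ⇒ d = δ/√n = 3.278/√143 = 0.2741.

d ≈ 0.274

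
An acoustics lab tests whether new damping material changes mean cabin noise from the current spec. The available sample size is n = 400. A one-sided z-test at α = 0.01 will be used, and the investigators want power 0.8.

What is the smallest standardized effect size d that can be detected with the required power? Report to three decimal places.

d ≈ 0.158

Required noncentrality: δ = z_{0.01} + z_{0.20} = 2.326 + 0.842 = 3.168.
δ = d·√n ⇒ d = δ/√n = 3.168/√400 = 0.1584.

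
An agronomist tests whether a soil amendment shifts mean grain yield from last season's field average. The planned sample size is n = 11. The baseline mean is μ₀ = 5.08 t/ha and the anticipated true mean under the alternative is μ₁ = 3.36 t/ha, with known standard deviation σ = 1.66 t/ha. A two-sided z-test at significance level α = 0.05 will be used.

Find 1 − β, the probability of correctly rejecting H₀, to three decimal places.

Standardized effect: d = |μ₁ − μ₀| / σ = |3.36 − 5.08| / 1.66 = 1.0361
Noncentrality parameter: δ = d·√n = 1.0361 × √11 = 3.4365
Critical value for a two-sided test at α = 0.05: z_{α/2} = 1.960.
Power = Φ(δ − 1.960) + Φ(−δ − 1.960) = Φ(1.477) + Φ(-5.396) = 0.9301 + 0.0000 = 0.9301.

Power ≈ 0.930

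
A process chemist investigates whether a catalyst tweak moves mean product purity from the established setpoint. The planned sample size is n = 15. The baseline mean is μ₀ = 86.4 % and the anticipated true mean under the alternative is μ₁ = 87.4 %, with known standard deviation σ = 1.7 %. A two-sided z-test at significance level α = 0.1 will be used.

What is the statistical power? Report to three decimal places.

Power ≈ 0.737

Standardized effect: d = |μ₁ − μ₀| / σ = |87.4 − 86.4| / 1.7 = 0.5882
Noncentrality parameter: δ = d·√n = 0.5882 × √15 = 2.2782
Two-sided α = 0.1 → critical value z_{0.05} = 1.645.
Power = Φ(δ − 1.645) + Φ(−δ − 1.645) = Φ(0.633) + Φ(-3.923) = 0.7368 + 0.0000 = 0.7368.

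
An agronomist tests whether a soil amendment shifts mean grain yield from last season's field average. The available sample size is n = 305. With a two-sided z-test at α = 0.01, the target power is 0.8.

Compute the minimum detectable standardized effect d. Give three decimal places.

d ≈ 0.196

Required noncentrality: δ = z_{0.005} + z_{0.20} = 2.576 + 0.842 = 3.417.
(The second rejection-region term Φ(−δ − z_{α/2}) is negligible and dropped.)
δ = d·√n ⇒ d = δ/√n = 3.417/√305 = 0.1957.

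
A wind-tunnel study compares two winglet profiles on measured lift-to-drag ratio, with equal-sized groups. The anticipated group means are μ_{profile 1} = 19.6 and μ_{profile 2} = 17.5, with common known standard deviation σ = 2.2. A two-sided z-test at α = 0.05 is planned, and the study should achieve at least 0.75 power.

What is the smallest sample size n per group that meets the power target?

Standardized effect: d = |μ_{profile 1} − μ_{profile 2}| / σ = |19.6 − 17.5| / 2.2 = 0.9545
For power 0.75 need Φ(δ − z_{0.025}) = 0.75, so δ = z_{0.025} + z_{0.25} = 1.960 + 0.674 = 2.634.
(The Φ(−δ − z_{α/2}) term is vanishingly small for δ > 0 and is dropped in the standard sample-size formula.)
δ = d·√(n/2) ⇒ n = 2(δ/d)² = 2 × (2.634 / 0.9545)² = 15.23.
Rounding up, n = 16 per group.

n = 16 per group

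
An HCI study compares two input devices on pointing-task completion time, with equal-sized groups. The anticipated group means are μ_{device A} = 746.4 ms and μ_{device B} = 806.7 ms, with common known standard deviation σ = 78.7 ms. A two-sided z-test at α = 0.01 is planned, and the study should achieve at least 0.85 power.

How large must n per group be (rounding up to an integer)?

Standardized effect: d = |μ_{device A} − μ_{device B}| / σ = |746.4 − 806.7| / 78.7 = 0.7662
For power 0.85 need Φ(δ − z_{0.005}) = 0.85, so δ = z_{0.005} + z_{0.15} = 2.576 + 1.036 = 3.612.
(For δ > 0 the lower-tail rejection region contributes negligibly to power, so the one-term inversion is standard.)
δ = d·√(n/2) ⇒ n = 2(δ/d)² = 2 × (3.612 / 0.7662)² = 44.45.
Round up to the next whole unit.

n = 45 per group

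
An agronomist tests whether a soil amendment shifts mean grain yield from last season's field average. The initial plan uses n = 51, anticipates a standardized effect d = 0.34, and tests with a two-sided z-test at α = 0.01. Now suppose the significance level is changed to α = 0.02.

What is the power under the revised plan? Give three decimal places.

Power ≈ 0.541

δ = d·√n = 0.34 × √51 = 2.4281 (unchanged). New critical value: z_{0.01} = 2.326.
Revised power = Φ(δ − 2.326) + Φ(−δ − 2.326) = Φ(0.102) + Φ(-4.754) = 0.5405 + 0.0000 = 0.5405.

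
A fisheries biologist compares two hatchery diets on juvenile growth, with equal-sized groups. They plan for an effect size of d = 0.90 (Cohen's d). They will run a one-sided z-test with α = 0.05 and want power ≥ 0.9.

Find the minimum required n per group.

Set Φ(δ − 1.645) = 0.9; then δ − 1.645 = Φ⁻¹(0.9) = 1.282, giving δ = 2.926.
δ = d·√(n/2) ⇒ n = 2(δ/d)² = 2 × (2.926 / 0.90)² = 21.15.
Round up to the next whole unit.

n = 22 per group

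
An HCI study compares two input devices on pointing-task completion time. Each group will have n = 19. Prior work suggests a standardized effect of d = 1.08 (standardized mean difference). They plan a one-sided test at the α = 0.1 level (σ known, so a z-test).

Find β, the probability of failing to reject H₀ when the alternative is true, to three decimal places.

β ≈ 0.020

Noncentrality parameter: δ = d·√(n/2) = 1.08 × √(19/2) = 3.3288
One-sided α = 0.1 → critical value z_{0.1} = 1.282.
Power = P(Z > 1.282 − δ) = Φ(2.047) = 0.9797.
Type II error: β = 1 − power = 1 − 0.9797 = 0.0203.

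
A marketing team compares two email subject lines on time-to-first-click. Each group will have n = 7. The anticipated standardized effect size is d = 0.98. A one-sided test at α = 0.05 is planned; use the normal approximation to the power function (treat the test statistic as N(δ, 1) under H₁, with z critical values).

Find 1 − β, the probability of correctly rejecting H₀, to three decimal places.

Power ≈ 0.575

Noncentrality parameter: δ = d·√(n/2) = 0.98 × √(7/2) = 1.8334
Critical value for a one-sided test at α = 0.05: z_α = 1.645.
Power = Φ(δ − 1.645) = Φ(0.189) = 0.5748.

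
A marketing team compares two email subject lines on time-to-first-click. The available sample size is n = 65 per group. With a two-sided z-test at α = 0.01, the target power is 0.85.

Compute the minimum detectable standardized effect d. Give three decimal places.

d ≈ 0.634

Need Φ(δ − 2.576) = 0.85, so δ = 2.576 + 1.036 = 3.612.
(Lower-tail contribution to power is negligible for δ > 0.)
δ = d·√(n/2) ⇒ d = δ/√(n/2) = 3.612/√(65/2) = 0.6336.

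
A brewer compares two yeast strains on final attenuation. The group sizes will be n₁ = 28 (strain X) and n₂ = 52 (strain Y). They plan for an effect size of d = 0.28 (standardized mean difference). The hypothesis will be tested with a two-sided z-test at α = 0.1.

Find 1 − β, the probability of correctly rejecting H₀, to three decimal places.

Power ≈ 0.328

Noncentrality parameter: δ = d / √(1/n₁ + 1/n₂) = 0.28 / √(1/28 + 1/52) = 1.1945
Two-sided α = 0.1 → critical value z_{0.05} = 1.645.
Power = Φ(δ − 1.645) + Φ(−δ − 1.645) = Φ(-0.450) + Φ(-2.839) = 0.3262 + 0.0023 = 0.3285.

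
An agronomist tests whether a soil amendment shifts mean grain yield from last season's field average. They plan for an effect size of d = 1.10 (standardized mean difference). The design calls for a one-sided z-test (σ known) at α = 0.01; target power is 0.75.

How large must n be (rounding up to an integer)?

n = 8

Set Φ(δ − 2.326) = 0.75; then δ − 2.326 = Φ⁻¹(0.75) = 0.674, giving δ = 3.001.
δ = d·√n ⇒ n = (δ/d)² = (3.001 / 1.10)² = 7.44.
Round up to the next whole unit.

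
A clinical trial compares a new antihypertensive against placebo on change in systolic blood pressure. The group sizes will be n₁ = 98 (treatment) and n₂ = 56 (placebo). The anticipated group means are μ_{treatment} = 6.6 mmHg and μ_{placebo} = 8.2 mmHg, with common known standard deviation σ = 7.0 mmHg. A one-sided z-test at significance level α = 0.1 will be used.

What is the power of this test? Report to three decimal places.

Standardized effect: d = |μ_{treatment} − μ_{placebo}| / σ = |6.6 − 8.2| / 7.0 = 0.2286
Noncentrality parameter: δ = d / √(1/n₁ + 1/n₂) = 0.2286 / √(1/98 + 1/56) = 1.3645
One-sided α = 0.1 → critical value z_{0.1} = 1.282.
Power = Φ(δ − 1.282) = Φ(0.083) = 0.5330.

Power ≈ 0.533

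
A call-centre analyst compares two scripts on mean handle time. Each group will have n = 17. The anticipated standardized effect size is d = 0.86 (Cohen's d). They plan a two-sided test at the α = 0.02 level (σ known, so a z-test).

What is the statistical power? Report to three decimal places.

Noncentrality parameter: δ = d·√(n/2) = 0.86 × √(17/2) = 2.5073
Two-sided α = 0.02 → critical value z_{0.01} = 2.326.
Power = Φ(δ − 2.326) + Φ(−δ − 2.326) = Φ(0.181) + Φ(-4.834) = 0.5718 + 0.0000 = 0.5718.

Power ≈ 0.572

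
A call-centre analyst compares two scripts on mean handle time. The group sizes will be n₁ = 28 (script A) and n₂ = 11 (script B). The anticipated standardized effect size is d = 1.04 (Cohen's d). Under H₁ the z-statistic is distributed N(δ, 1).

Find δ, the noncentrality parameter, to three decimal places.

δ = d / √(1/n₁ + 1/n₂) = 1.04 / √(1/28 + 1/11) = 2.9226

δ ≈ 2.923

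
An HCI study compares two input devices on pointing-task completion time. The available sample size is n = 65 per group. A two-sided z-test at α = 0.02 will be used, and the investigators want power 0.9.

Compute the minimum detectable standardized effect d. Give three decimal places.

d ≈ 0.633

Need Φ(δ − 2.326) = 0.9, so δ = 2.326 + 1.282 = 3.608.
(The second rejection-region term Φ(−δ − z_{α/2}) is negligible and dropped.)
δ = d·√(n/2) ⇒ d = δ/√(n/2) = 3.608/√(65/2) = 0.6329.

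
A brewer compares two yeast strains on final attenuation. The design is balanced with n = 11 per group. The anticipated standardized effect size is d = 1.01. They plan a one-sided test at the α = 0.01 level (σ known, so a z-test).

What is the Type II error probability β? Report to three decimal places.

β ≈ 0.483

Noncentrality parameter: δ = d·√(n/2) = 1.01 × √(11/2) = 2.3687
One-sided α = 0.01 → critical value z_{0.01} = 2.326.
Power = Φ(δ − 2.326) = Φ(0.042) = 0.5169.
Type II error: β = 1 − power = 1 − 0.5169 = 0.4831.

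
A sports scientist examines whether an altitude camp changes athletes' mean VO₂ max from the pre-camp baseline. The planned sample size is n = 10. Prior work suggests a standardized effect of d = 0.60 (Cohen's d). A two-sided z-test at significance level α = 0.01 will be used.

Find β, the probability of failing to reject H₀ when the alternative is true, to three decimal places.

Noncentrality parameter: λ = d·√n = 0.60 × √10 = 1.8974
Two-sided α = 0.01 → critical value z_{0.005} = 2.576.
Power = Φ(λ − 2.576) + Φ(−λ − 2.576) = Φ(-0.678) + Φ(-4.473) = 0.2487 + 0.0000 = 0.2487.
Type II error: β = 1 − power = 1 − 0.2487 = 0.7513.

β ≈ 0.751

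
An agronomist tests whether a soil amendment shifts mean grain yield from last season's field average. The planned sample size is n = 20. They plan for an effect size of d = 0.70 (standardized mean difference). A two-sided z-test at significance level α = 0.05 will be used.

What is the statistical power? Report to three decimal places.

Noncentrality parameter: δ = d·√n = 0.70 × √20 = 3.1305
Two-sided α = 0.05 → critical value z_{0.025} = 1.960.
Power = Φ(δ − 1.960) + Φ(−δ − 1.960) = Φ(1.171) + Φ(-5.090) = 0.8791 + 0.0000 = 0.8791.

Power ≈ 0.879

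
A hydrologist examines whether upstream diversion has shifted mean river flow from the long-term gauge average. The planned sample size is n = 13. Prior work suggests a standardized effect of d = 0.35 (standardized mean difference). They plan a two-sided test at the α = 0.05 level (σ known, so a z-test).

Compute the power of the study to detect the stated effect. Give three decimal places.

Power ≈ 0.243

Noncentrality parameter: δ = d·√n = 0.35 × √13 = 1.2619
Two-sided α = 0.05 → critical value z_{0.025} = 1.960.
Power = Φ(δ − 1.960) + Φ(−δ − 1.960) = Φ(-0.698) + Φ(-3.222) = 0.2426 + 0.0006 = 0.2432.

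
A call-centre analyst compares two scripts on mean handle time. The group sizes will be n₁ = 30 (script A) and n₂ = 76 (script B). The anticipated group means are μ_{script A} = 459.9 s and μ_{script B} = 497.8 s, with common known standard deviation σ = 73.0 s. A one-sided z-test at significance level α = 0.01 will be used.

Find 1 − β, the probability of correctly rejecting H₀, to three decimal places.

Power ≈ 0.532

Standardized effect: d = |μ_{script A} − μ_{script B}| / σ = |459.9 − 497.8| / 73.0 = 0.5192
Noncentrality parameter: δ = d / √(1/n₁ + 1/n₂) = 0.5192 / √(1/30 + 1/76) = 2.4079
One-sided α = 0.01 → critical value z_{0.01} = 2.326.
Power = Φ(δ − 2.326) = Φ(0.082) = 0.5325.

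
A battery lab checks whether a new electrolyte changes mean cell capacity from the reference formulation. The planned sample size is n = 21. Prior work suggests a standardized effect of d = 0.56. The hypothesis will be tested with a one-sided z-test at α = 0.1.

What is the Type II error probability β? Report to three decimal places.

Noncentrality parameter: δ = d·√n = 0.56 × √21 = 2.5662
One-sided α = 0.1 → critical value z_{0.1} = 1.282.
Power = P(Z > 1.282 − δ) = Φ(1.285) = 0.9005.
Type II error: β = 1 − power = 1 − 0.9005 = 0.0995.

β ≈ 0.099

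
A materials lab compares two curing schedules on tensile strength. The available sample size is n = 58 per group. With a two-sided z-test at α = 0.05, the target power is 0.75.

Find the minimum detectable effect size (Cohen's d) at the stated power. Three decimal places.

d ≈ 0.489

Required noncentrality: δ = z_{0.025} + z_{0.25} = 1.960 + 0.674 = 2.634.
(Lower-tail contribution to power is negligible for δ > 0.)
δ = d·√(n/2) ⇒ d = δ/√(n/2) = 2.634/√(58/2) = 0.4892.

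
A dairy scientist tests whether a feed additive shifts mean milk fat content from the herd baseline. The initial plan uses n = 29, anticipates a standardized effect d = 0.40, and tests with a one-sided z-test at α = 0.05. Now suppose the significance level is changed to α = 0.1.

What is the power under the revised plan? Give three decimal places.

δ = d·√n = 0.40 × √29 = 2.1541 (unchanged). New critical value: z_{0.1} = 1.282.
Revised power = P(Z > 1.282 − δ) = Φ(0.873) = 0.8085.

Power ≈ 0.809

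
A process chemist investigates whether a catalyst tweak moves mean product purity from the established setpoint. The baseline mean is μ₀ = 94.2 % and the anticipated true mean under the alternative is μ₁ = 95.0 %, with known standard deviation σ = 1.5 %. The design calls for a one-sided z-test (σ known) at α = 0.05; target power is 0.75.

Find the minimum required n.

Standardized effect: d = |μ₁ − μ₀| / σ = |95.0 − 94.2| / 1.5 = 0.5333
For power 0.75 need Φ(δ − z_{0.05}) = 0.75, so δ = z_{0.05} + z_{0.25} = 1.645 + 0.674 = 2.319.
δ = d·√n ⇒ n = (δ/d)² = (2.319 / 0.5333)² = 18.91.
Round up to the next whole unit.

n = 19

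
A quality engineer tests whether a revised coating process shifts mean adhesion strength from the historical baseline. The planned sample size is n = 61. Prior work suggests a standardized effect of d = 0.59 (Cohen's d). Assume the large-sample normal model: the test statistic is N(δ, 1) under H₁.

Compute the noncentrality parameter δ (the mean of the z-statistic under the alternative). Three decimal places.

δ ≈ 4.608

δ = d·√n = 0.59 × √61 = 4.6080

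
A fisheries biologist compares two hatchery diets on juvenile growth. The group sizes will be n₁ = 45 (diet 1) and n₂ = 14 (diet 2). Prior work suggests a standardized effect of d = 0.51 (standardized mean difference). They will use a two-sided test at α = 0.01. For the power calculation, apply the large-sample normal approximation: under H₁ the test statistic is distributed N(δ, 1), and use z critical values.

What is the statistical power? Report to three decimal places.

Power ≈ 0.182

Noncentrality parameter: δ = d / √(1/n₁ + 1/n₂) = 0.51 / √(1/45 + 1/14) = 1.6665
Two-sided α = 0.01 → critical value z_{0.005} = 2.576.
Power = Φ(δ − 2.576) + Φ(−δ − 2.576) = Φ(-0.909) + Φ(-4.242) = 0.1816 + 0.0000 = 0.1816.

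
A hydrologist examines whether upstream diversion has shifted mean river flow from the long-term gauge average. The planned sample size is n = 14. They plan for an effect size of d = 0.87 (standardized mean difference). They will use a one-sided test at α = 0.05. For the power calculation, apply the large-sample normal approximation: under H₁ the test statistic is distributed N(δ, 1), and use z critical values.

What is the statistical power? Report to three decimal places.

Noncentrality parameter: δ = d·√n = 0.87 × √14 = 3.2552
One-sided α = 0.05 → critical value z_{0.05} = 1.645.
Power = P(Z > 1.645 − δ) = Φ(1.610) = 0.9463.

Power ≈ 0.946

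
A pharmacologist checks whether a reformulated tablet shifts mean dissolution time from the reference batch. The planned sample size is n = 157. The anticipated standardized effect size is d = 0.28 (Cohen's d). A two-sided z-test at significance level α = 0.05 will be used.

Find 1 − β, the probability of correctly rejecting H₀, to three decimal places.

Power ≈ 0.939

Noncentrality parameter: δ = d·√n = 0.28 × √157 = 3.5084
Two-sided α = 0.05 → critical value z_{0.025} = 1.960.
Power = Φ(δ − 1.960) + Φ(−δ − 1.960) = Φ(1.548) + Φ(-5.468) = 0.9392 + 0.0000 = 0.9392.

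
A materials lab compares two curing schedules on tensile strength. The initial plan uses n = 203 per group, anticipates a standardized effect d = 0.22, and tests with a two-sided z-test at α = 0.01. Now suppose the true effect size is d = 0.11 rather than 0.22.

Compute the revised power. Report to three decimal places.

With d = 0.11: δ = d·√(n/2) = 0.11 × √(203/2) = 1.1082. Critical value z_{0.005} = 2.576.
Revised power = Φ(δ − 2.576) + Φ(−δ − 2.576) = Φ(-1.468) + Φ(-3.684) = 0.0711 + 0.0001 = 0.0712.

Power ≈ 0.071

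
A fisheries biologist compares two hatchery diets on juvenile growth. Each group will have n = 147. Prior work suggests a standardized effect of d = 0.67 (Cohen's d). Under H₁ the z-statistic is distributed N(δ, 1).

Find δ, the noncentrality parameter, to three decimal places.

δ = d·√(n/2) = 0.67 × √(147/2) = 5.7441

δ ≈ 5.744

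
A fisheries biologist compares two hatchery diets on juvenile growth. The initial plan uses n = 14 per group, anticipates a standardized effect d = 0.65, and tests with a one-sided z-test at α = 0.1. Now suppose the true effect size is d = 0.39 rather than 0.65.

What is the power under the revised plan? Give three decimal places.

With d = 0.39: δ = d·√(n/2) = 0.39 × √(14/2) = 1.0318. Critical value z_{0.1} = 1.282.
Revised power = P(Z > 1.282 − δ) = Φ(-0.250) = 0.4014.

Power ≈ 0.401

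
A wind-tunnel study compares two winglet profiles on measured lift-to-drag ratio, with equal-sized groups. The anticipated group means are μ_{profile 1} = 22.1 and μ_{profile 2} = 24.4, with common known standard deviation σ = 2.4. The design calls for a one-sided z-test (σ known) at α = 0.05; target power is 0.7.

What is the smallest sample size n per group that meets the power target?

n = 11 per group

Standardized effect: d = |μ_{profile 1} − μ_{profile 2}| / σ = |22.1 − 24.4| / 2.4 = 0.9583
For power 0.7 need Φ(δ − z_{0.05}) = 0.7, so δ = z_{0.05} + z_{0.30} = 1.645 + 0.524 = 2.169.
δ = d·√(n/2) ⇒ n = 2(δ/d)² = 2 × (2.169 / 0.9583)² = 10.25.
Round up to the next whole unit.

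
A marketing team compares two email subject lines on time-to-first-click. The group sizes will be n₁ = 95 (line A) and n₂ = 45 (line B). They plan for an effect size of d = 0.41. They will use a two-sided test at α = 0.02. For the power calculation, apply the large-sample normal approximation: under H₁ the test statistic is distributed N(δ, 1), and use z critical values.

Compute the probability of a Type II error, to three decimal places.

β ≈ 0.524

Noncentrality parameter: λ = d / √(1/n₁ + 1/n₂) = 0.41 / √(1/95 + 1/45) = 2.2656
Two-sided α = 0.02 → critical value z_{0.01} = 2.326.
Power = Φ(λ − 2.326) + Φ(−λ − 2.326) = Φ(-0.061) + Φ(-4.592) = 0.4758 + 0.0000 = 0.4758.
Type II error: β = 1 − power = 1 − 0.4758 = 0.5242.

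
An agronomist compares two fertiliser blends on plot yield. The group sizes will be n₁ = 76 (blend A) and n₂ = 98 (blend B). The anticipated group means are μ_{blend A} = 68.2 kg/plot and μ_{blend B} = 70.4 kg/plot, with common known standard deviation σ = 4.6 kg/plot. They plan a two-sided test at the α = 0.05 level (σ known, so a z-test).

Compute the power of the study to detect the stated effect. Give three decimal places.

Power ≈ 0.879

Standardized effect: d = |μ_{blend A} − μ_{blend B}| / σ = |68.2 − 70.4| / 4.6 = 0.4783
Noncentrality parameter: δ = d / √(1/n₁ + 1/n₂) = 0.4783 / √(1/76 + 1/98) = 3.1290
Two-sided α = 0.05 → critical value z_{0.025} = 1.960.
Power = Φ(δ − 1.960) + Φ(−δ − 1.960) = Φ(1.169) + Φ(-5.089) = 0.8788 + 0.0000 = 0.8788.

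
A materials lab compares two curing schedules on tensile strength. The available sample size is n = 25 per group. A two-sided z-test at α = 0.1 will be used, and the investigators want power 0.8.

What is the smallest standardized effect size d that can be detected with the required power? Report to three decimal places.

Required noncentrality: δ = z_{0.05} + z_{0.20} = 1.645 + 0.842 = 2.486.
(Lower-tail contribution to power is negligible for δ > 0.)
δ = d·√(n/2) ⇒ d = δ/√(n/2) = 2.486/√(25/2) = 0.7033.

d ≈ 0.703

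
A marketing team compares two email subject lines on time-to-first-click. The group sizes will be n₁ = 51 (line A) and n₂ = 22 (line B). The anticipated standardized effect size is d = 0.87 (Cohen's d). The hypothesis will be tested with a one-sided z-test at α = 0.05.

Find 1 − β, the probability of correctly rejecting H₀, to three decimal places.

Noncentrality parameter: δ = d / √(1/n₁ + 1/n₂) = 0.87 / √(1/51 + 1/22) = 3.4108
Critical value for a one-sided test at α = 0.05: z_α = 1.645.
Power = Φ(δ − 1.645) = Φ(1.766) = 0.9613.

Power ≈ 0.961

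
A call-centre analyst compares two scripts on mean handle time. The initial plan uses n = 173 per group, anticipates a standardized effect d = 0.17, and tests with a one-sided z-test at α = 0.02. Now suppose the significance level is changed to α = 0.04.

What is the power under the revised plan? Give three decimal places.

δ = d·√(n/2) = 0.17 × √(173/2) = 1.5811 (unchanged). New critical value: z_{0.04} = 1.751.
Revised power = P(Z > 1.751 − δ) = Φ(-0.170) = 0.4327.

Power ≈ 0.433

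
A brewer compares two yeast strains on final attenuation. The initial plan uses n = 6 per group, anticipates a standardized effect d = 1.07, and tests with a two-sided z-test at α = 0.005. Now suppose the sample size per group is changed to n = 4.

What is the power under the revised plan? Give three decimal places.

Power ≈ 0.098

With n = 4 per group: δ = d·√(n/2) = 1.07 × √(4/2) = 1.5132. Critical value z_{0.0025} = 2.807.
Revised power = Φ(δ − 2.807) + Φ(−δ − 2.807) = Φ(-1.294) + Φ(-4.320) = 0.0979 + 0.0000 = 0.0979.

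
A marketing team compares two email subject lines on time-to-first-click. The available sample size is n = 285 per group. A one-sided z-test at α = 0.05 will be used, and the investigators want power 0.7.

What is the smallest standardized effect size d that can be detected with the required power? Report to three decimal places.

Need Φ(δ − 1.645) = 0.7, so δ = 1.645 + 0.524 = 2.169.
δ = d·√(n/2) ⇒ d = δ/√(n/2) = 2.169/√(285/2) = 0.1817.

d ≈ 0.182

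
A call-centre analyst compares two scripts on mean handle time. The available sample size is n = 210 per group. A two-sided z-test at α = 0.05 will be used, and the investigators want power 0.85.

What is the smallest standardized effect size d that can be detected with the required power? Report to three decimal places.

d ≈ 0.292

Need Φ(δ − 1.960) = 0.85, so δ = 1.960 + 1.036 = 2.996.
(The second rejection-region term Φ(−δ − z_{α/2}) is negligible and dropped.)
δ = d·√(n/2) ⇒ d = δ/√(n/2) = 2.996/√(210/2) = 0.2924.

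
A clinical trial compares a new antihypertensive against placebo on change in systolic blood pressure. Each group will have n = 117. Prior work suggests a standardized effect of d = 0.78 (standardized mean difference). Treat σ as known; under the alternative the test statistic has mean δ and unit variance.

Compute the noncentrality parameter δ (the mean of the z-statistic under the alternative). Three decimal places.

δ ≈ 5.966

δ = d·√(n/2) = 0.78 × √(117/2) = 5.9659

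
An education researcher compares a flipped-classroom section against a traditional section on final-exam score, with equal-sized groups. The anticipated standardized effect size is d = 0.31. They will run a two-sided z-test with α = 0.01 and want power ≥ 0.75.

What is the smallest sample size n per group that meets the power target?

For power 0.75 need Φ(δ − z_{0.005}) = 0.75, so δ = z_{0.005} + z_{0.25} = 2.576 + 0.674 = 3.250.
(Ignoring the negligible lower-tail rejection probability gives the usual closed-form inversion.)
δ = d·√(n/2) ⇒ n = 2(δ/d)² = 2 × (3.250 / 0.31)² = 219.87.
Rounding up, n = 220 per group.

n = 220 per group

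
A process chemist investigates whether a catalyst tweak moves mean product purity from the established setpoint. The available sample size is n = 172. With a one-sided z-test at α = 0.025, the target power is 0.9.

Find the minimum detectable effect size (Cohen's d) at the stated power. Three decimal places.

Required noncentrality: δ = z_{0.025} + z_{0.10} = 1.960 + 1.282 = 3.242.
δ = d·√n ⇒ d = δ/√n = 3.242/√172 = 0.2472.

d ≈ 0.247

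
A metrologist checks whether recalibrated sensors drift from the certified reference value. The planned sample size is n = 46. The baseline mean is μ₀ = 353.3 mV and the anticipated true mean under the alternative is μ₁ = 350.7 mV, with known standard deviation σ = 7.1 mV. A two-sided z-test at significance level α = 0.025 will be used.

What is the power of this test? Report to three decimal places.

Power ≈ 0.596

Standardized effect: d = |μ₁ − μ₀| / σ = |350.7 − 353.3| / 7.1 = 0.3662
Noncentrality parameter: δ = d·√n = 0.3662 × √46 = 2.4837
Two-sided α = 0.025 → critical value z_{0.0125} = 2.241.
Power = Φ(δ − 2.241) + Φ(−δ − 2.241) = Φ(0.242) + Φ(-4.725) = 0.5957 + 0.0000 = 0.5957.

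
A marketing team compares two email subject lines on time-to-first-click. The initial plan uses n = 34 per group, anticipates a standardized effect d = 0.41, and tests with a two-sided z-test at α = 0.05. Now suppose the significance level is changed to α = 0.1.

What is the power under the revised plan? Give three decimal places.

Power ≈ 0.519

δ = d·√(n/2) = 0.41 × √(34/2) = 1.6905 (unchanged). New critical value: z_{0.05} = 1.645.
Revised power = Φ(δ − 1.645) + Φ(−δ − 1.645) = Φ(0.046) + Φ(-3.335) = 0.5182 + 0.0004 = 0.5186.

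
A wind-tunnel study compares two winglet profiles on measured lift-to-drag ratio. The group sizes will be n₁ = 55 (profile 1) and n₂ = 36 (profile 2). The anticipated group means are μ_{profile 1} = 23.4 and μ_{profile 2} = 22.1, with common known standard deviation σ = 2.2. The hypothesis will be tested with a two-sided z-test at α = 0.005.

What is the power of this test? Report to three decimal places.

Power ≈ 0.480

Standardized effect: d = |μ_{profile 1} − μ_{profile 2}| / σ = |23.4 − 22.1| / 2.2 = 0.5909
Noncentrality parameter: δ = d / √(1/n₁ + 1/n₂) = 0.5909 / √(1/55 + 1/36) = 2.7563
Critical value for a two-sided test at α = 0.005: z_{α/2} = 2.807.
Power = Φ(δ − 2.807) + Φ(−δ − 2.807) = Φ(-0.051) + Φ(-5.563) = 0.4798 + 0.0000 = 0.4798.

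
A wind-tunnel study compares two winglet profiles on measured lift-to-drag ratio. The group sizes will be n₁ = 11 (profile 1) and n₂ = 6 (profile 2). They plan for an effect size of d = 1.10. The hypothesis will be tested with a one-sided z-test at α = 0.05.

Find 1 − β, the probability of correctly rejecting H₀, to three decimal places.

Power ≈ 0.699

Noncentrality parameter: δ = d / √(1/n₁ + 1/n₂) = 1.10 / √(1/11 + 1/6) = 2.1674
One-sided α = 0.05 → critical value z_{0.05} = 1.645.
Power = Φ(δ − 1.645) = Φ(0.523) = 0.6994.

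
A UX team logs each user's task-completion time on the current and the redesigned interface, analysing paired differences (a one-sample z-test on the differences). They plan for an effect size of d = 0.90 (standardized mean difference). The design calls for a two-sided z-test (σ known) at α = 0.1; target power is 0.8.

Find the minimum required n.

Set Φ(δ − 1.645) = 0.8; then δ − 1.645 = Φ⁻¹(0.8) = 0.842, giving δ = 2.486.
(Ignoring the negligible lower-tail rejection probability gives the usual closed-form inversion.)
δ = d·√n ⇒ n = (δ/d)² = (2.486 / 0.90)² = 7.63.
Rounding up, n = 8.

n = 8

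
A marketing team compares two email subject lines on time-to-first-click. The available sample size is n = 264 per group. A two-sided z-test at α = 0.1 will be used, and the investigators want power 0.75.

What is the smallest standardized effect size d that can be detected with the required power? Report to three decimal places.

d ≈ 0.202

Need Φ(δ − 1.645) = 0.75, so δ = 1.645 + 0.674 = 2.319.
(The second rejection-region term Φ(−δ − z_{α/2}) is negligible and dropped.)
δ = d·√(n/2) ⇒ d = δ/√(n/2) = 2.319/√(264/2) = 0.2019.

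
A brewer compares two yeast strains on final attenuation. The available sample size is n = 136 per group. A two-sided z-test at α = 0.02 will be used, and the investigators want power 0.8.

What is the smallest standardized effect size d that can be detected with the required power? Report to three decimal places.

d ≈ 0.384

Required noncentrality: δ = z_{0.01} + z_{0.20} = 2.326 + 0.842 = 3.168.
(Lower-tail contribution to power is negligible for δ > 0.)
δ = d·√(n/2) ⇒ d = δ/√(n/2) = 3.168/√(136/2) = 0.3842.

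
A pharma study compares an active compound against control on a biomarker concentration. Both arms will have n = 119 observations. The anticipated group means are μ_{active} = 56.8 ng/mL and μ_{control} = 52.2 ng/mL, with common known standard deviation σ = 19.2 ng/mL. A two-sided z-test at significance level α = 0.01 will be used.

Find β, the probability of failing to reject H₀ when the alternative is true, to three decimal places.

Standardized effect: d = |μ_{active} − μ_{control}| / σ = |56.8 − 52.2| / 19.2 = 0.2396
Noncentrality parameter: δ = d·√(n/2) = 0.2396 × √(119/2) = 1.8481
Two-sided α = 0.01 → critical value z_{0.005} = 2.576.
Power = Φ(δ − 2.576) + Φ(−δ − 2.576) = Φ(-0.728) + Φ(-4.424) = 0.2334 + 0.0000 = 0.2334.
Type II error: β = 1 − power = 1 − 0.2334 = 0.7666.

β ≈ 0.767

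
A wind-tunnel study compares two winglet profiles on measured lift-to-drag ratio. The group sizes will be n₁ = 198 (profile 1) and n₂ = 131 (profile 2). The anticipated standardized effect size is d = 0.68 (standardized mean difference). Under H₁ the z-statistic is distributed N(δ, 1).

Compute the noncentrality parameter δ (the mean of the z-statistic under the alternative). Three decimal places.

The noncentrality parameter scales effect size by the design's sample-size factor: δ = d / √(1/n₁ + 1/n₂) = 0.68 / √(1/198 + 1/131) = 6.0378

δ ≈ 6.038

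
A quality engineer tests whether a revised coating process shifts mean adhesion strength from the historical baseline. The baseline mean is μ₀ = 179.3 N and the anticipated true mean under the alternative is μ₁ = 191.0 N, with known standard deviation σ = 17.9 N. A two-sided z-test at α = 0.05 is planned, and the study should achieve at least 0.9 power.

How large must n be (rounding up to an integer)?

Standardized effect: d = |μ₁ − μ₀| / σ = |191.0 − 179.3| / 17.9 = 0.6536
For power 0.9 need Φ(δ − z_{0.025}) = 0.9, so δ = z_{0.025} + z_{0.10} = 1.960 + 1.282 = 3.242.
(Ignoring the negligible lower-tail rejection probability gives the usual closed-form inversion.)
δ = d·√n ⇒ n = (δ/d)² = (3.242 / 0.6536)² = 24.59.
Rounding up, n = 25.

n = 25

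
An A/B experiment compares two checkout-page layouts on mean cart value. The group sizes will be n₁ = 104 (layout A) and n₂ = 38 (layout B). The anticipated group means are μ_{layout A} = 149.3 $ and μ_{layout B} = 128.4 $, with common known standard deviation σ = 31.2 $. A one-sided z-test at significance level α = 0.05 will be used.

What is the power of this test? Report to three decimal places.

Power ≈ 0.971

Standardized effect: d = |μ_{layout A} − μ_{layout B}| / σ = |149.3 − 128.4| / 31.2 = 0.6699
Noncentrality parameter: δ = d / √(1/n₁ + 1/n₂) = 0.6699 / √(1/104 + 1/38) = 3.5339
Critical value for a one-sided test at α = 0.05: z_α = 1.645.
Power = P(Z > 1.645 − δ) = Φ(1.889) = 0.9706.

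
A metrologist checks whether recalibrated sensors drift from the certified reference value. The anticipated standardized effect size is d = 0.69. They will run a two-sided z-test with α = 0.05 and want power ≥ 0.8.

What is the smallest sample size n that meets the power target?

Set Φ(δ − 1.960) = 0.8; then δ − 1.960 = Φ⁻¹(0.8) = 0.842, giving δ = 2.802.
(The Φ(−δ − z_{α/2}) term is vanishingly small for δ > 0 and is dropped in the standard sample-size formula.)
δ = d·√n ⇒ n = (δ/d)² = (2.802 / 0.69)² = 16.49.
Rounding up, n = 17.

n = 17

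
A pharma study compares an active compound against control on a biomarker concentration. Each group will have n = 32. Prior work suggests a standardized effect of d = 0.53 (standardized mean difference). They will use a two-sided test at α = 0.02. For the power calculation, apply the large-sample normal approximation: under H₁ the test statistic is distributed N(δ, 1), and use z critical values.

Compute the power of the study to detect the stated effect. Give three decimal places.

Noncentrality parameter: δ = d·√(n/2) = 0.53 × √(32/2) = 2.1200
Critical value for a two-sided test at α = 0.02: z_{α/2} = 2.326.
Power = Φ(δ − 2.326) + Φ(−δ − 2.326) = Φ(-0.206) + Φ(-4.446) = 0.4183 + 0.0000 = 0.4183.

Power ≈ 0.418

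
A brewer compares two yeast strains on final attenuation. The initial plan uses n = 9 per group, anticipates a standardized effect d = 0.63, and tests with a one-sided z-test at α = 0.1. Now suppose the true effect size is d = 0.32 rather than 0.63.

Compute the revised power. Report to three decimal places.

Power ≈ 0.273

With d = 0.32: δ = d·√(n/2) = 0.32 × √(9/2) = 0.6788. Critical value z_{0.1} = 1.282.
Revised power = P(Z > 1.282 − δ) = Φ(-0.603) = 0.2733.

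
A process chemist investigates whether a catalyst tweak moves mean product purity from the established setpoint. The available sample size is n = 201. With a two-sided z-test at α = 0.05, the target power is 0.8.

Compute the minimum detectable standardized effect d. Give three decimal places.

d ≈ 0.198

Need Φ(δ − 1.960) = 0.8, so δ = 1.960 + 0.842 = 2.802.
(The second rejection-region term Φ(−δ − z_{α/2}) is negligible and dropped.)
δ = d·√n ⇒ d = δ/√n = 2.802/√201 = 0.1976.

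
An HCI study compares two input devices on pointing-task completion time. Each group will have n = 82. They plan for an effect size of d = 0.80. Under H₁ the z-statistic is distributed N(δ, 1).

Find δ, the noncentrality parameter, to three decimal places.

δ = d·√(n/2) = 0.80 × √(82/2) = 5.1225

δ ≈ 5.122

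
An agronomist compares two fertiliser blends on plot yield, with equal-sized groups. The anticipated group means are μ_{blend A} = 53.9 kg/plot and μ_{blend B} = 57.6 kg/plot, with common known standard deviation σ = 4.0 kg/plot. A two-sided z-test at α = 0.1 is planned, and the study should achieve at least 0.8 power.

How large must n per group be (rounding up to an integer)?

Standardized effect: d = |μ_{blend A} − μ_{blend B}| / σ = |53.9 − 57.6| / 4.0 = 0.9250
For power 0.8 need Φ(δ − z_{0.05}) = 0.8, so δ = z_{0.05} + z_{0.20} = 1.645 + 0.842 = 2.486.
(Ignoring the negligible lower-tail rejection probability gives the usual closed-form inversion.)
δ = d·√(n/2) ⇒ n = 2(δ/d)² = 2 × (2.486 / 0.9250)² = 14.45.
Rounding up, n = 15 per group.

n = 15 per group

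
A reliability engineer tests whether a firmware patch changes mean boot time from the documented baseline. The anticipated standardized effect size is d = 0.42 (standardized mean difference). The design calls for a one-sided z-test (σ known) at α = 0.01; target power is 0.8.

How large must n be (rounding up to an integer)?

n = 57

For power 0.8 need Φ(δ − z_{0.01}) = 0.8, so δ = z_{0.01} + z_{0.20} = 2.326 + 0.842 = 3.168.
δ = d·√n ⇒ n = (δ/d)² = (3.168 / 0.42)² = 56.89.
Round up to the next whole unit.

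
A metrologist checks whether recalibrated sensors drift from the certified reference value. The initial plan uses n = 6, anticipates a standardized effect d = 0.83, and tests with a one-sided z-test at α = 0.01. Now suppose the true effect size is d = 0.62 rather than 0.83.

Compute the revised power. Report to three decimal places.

Power ≈ 0.210

With d = 0.62: δ = d·√n = 0.62 × √6 = 1.5187. Critical value z_{0.01} = 2.326.
Revised power = Φ(δ − 2.326) = Φ(-0.808) = 0.2096.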